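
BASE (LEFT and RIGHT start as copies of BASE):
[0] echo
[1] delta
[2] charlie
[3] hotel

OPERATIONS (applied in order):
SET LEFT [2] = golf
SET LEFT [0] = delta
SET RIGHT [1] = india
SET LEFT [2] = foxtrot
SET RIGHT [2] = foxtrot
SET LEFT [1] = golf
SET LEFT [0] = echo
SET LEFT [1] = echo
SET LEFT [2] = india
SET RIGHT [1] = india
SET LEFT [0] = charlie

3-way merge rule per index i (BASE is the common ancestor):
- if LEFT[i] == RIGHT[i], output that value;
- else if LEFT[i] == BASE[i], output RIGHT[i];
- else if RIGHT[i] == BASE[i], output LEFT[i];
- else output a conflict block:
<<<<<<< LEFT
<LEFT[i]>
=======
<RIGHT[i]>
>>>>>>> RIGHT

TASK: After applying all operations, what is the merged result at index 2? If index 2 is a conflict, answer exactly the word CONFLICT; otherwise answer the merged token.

Final LEFT:  [charlie, echo, india, hotel]
Final RIGHT: [echo, india, foxtrot, hotel]
i=0: L=charlie, R=echo=BASE -> take LEFT -> charlie
i=1: BASE=delta L=echo R=india all differ -> CONFLICT
i=2: BASE=charlie L=india R=foxtrot all differ -> CONFLICT
i=3: L=hotel R=hotel -> agree -> hotel
Index 2 -> CONFLICT

Answer: CONFLICT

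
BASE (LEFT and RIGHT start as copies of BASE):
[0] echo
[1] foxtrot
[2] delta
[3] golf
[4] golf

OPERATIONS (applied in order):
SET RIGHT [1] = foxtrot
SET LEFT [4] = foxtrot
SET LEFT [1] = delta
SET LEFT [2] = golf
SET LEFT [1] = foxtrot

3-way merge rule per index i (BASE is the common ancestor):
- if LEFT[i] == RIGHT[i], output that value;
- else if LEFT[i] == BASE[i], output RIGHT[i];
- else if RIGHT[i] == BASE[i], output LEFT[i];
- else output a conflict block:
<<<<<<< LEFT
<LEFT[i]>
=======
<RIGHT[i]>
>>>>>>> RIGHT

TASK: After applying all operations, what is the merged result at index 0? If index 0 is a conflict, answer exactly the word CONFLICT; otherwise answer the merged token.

Answer: echo

Derivation:
Final LEFT:  [echo, foxtrot, golf, golf, foxtrot]
Final RIGHT: [echo, foxtrot, delta, golf, golf]
i=0: L=echo R=echo -> agree -> echo
i=1: L=foxtrot R=foxtrot -> agree -> foxtrot
i=2: L=golf, R=delta=BASE -> take LEFT -> golf
i=3: L=golf R=golf -> agree -> golf
i=4: L=foxtrot, R=golf=BASE -> take LEFT -> foxtrot
Index 0 -> echo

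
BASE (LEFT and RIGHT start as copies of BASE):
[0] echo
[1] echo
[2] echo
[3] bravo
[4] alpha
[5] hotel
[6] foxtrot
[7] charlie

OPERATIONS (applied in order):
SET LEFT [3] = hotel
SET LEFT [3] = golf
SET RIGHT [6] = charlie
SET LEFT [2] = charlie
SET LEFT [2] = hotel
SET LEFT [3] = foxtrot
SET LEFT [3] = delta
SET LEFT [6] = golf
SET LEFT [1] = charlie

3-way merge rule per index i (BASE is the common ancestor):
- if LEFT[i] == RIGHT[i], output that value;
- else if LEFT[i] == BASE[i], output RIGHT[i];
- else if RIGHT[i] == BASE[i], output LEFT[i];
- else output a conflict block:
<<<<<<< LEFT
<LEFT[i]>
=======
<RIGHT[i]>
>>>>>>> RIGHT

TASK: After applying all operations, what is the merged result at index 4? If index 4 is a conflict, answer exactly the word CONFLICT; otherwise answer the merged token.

Answer: alpha

Derivation:
Final LEFT:  [echo, charlie, hotel, delta, alpha, hotel, golf, charlie]
Final RIGHT: [echo, echo, echo, bravo, alpha, hotel, charlie, charlie]
i=0: L=echo R=echo -> agree -> echo
i=1: L=charlie, R=echo=BASE -> take LEFT -> charlie
i=2: L=hotel, R=echo=BASE -> take LEFT -> hotel
i=3: L=delta, R=bravo=BASE -> take LEFT -> delta
i=4: L=alpha R=alpha -> agree -> alpha
i=5: L=hotel R=hotel -> agree -> hotel
i=6: BASE=foxtrot L=golf R=charlie all differ -> CONFLICT
i=7: L=charlie R=charlie -> agree -> charlie
Index 4 -> alpha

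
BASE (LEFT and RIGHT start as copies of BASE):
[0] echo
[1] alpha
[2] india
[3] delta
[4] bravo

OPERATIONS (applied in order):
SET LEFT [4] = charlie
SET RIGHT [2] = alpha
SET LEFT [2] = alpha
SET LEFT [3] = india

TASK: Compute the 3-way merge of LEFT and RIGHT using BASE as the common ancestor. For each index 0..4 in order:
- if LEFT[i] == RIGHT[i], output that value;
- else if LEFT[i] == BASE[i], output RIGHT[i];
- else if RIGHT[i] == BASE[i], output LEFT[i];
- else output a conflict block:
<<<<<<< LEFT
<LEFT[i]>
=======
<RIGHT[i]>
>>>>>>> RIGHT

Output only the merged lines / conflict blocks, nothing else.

Answer: echo
alpha
alpha
india
charlie

Derivation:
Final LEFT:  [echo, alpha, alpha, india, charlie]
Final RIGHT: [echo, alpha, alpha, delta, bravo]
i=0: L=echo R=echo -> agree -> echo
i=1: L=alpha R=alpha -> agree -> alpha
i=2: L=alpha R=alpha -> agree -> alpha
i=3: L=india, R=delta=BASE -> take LEFT -> india
i=4: L=charlie, R=bravo=BASE -> take LEFT -> charlie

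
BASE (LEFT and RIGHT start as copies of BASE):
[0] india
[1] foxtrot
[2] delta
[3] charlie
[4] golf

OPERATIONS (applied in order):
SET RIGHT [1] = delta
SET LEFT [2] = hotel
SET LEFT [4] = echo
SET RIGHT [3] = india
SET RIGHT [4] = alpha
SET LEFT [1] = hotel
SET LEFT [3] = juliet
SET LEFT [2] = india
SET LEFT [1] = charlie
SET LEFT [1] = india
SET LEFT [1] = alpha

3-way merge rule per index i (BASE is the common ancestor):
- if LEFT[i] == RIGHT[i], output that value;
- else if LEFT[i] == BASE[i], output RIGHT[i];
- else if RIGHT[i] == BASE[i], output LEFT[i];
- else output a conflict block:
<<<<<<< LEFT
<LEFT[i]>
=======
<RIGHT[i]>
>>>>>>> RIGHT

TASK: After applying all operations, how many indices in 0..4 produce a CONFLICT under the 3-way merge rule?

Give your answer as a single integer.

Final LEFT:  [india, alpha, india, juliet, echo]
Final RIGHT: [india, delta, delta, india, alpha]
i=0: L=india R=india -> agree -> india
i=1: BASE=foxtrot L=alpha R=delta all differ -> CONFLICT
i=2: L=india, R=delta=BASE -> take LEFT -> india
i=3: BASE=charlie L=juliet R=india all differ -> CONFLICT
i=4: BASE=golf L=echo R=alpha all differ -> CONFLICT
Conflict count: 3

Answer: 3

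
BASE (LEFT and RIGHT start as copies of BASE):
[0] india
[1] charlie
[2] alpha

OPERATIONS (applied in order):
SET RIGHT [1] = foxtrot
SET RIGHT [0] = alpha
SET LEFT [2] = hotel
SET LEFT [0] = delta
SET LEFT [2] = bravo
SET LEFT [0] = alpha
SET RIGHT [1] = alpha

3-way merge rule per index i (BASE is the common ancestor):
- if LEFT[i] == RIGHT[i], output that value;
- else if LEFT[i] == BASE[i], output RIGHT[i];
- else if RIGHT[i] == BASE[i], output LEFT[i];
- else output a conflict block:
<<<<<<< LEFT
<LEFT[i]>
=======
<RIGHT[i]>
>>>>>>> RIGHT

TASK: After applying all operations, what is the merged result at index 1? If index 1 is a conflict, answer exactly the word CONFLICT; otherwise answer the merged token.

Answer: alpha

Derivation:
Final LEFT:  [alpha, charlie, bravo]
Final RIGHT: [alpha, alpha, alpha]
i=0: L=alpha R=alpha -> agree -> alpha
i=1: L=charlie=BASE, R=alpha -> take RIGHT -> alpha
i=2: L=bravo, R=alpha=BASE -> take LEFT -> bravo
Index 1 -> alpha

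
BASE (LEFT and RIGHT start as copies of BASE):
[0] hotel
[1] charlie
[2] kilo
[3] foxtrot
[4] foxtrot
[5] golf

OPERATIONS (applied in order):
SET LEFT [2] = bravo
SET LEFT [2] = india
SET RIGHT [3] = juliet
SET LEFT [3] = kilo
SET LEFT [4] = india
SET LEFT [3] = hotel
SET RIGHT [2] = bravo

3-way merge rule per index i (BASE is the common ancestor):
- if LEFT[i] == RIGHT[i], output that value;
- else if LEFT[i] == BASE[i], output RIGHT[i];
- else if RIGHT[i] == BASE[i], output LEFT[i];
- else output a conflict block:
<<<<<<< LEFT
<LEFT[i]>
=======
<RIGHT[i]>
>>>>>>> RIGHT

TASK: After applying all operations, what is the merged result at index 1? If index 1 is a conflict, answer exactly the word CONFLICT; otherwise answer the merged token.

Answer: charlie

Derivation:
Final LEFT:  [hotel, charlie, india, hotel, india, golf]
Final RIGHT: [hotel, charlie, bravo, juliet, foxtrot, golf]
i=0: L=hotel R=hotel -> agree -> hotel
i=1: L=charlie R=charlie -> agree -> charlie
i=2: BASE=kilo L=india R=bravo all differ -> CONFLICT
i=3: BASE=foxtrot L=hotel R=juliet all differ -> CONFLICT
i=4: L=india, R=foxtrot=BASE -> take LEFT -> india
i=5: L=golf R=golf -> agree -> golf
Index 1 -> charlie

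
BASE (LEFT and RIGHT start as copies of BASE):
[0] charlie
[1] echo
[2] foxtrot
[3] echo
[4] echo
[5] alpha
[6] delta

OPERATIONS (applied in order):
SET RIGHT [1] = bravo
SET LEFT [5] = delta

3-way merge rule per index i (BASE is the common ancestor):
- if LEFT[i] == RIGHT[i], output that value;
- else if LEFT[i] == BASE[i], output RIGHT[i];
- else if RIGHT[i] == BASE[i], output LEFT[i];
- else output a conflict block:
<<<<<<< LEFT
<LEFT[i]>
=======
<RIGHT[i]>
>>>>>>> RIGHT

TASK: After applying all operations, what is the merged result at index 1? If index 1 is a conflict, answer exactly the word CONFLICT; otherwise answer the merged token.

Answer: bravo

Derivation:
Final LEFT:  [charlie, echo, foxtrot, echo, echo, delta, delta]
Final RIGHT: [charlie, bravo, foxtrot, echo, echo, alpha, delta]
i=0: L=charlie R=charlie -> agree -> charlie
i=1: L=echo=BASE, R=bravo -> take RIGHT -> bravo
i=2: L=foxtrot R=foxtrot -> agree -> foxtrot
i=3: L=echo R=echo -> agree -> echo
i=4: L=echo R=echo -> agree -> echo
i=5: L=delta, R=alpha=BASE -> take LEFT -> delta
i=6: L=delta R=delta -> agree -> delta
Index 1 -> bravo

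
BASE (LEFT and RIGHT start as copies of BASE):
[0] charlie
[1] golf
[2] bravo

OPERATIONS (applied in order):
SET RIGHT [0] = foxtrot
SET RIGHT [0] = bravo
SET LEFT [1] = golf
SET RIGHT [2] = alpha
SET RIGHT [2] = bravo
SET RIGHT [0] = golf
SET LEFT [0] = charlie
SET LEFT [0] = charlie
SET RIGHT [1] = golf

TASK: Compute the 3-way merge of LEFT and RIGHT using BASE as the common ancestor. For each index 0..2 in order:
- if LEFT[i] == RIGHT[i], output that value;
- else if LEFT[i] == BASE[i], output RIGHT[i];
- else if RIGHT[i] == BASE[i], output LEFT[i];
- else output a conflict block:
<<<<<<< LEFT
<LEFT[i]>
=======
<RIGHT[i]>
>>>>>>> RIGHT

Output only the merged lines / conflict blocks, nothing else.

Final LEFT:  [charlie, golf, bravo]
Final RIGHT: [golf, golf, bravo]
i=0: L=charlie=BASE, R=golf -> take RIGHT -> golf
i=1: L=golf R=golf -> agree -> golf
i=2: L=bravo R=bravo -> agree -> bravo

Answer: golf
golf
bravo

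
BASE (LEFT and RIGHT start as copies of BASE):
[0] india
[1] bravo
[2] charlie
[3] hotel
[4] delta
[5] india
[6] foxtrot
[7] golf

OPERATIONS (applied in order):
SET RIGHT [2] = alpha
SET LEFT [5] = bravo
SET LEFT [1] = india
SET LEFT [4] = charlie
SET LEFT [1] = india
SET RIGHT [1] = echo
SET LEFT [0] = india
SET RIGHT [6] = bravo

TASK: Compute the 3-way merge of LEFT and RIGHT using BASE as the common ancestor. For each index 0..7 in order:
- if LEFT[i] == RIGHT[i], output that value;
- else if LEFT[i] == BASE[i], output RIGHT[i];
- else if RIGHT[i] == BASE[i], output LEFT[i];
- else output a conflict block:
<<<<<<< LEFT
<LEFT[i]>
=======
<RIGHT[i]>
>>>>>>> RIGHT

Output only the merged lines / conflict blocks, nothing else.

Answer: india
<<<<<<< LEFT
india
=======
echo
>>>>>>> RIGHT
alpha
hotel
charlie
bravo
bravo
golf

Derivation:
Final LEFT:  [india, india, charlie, hotel, charlie, bravo, foxtrot, golf]
Final RIGHT: [india, echo, alpha, hotel, delta, india, bravo, golf]
i=0: L=india R=india -> agree -> india
i=1: BASE=bravo L=india R=echo all differ -> CONFLICT
i=2: L=charlie=BASE, R=alpha -> take RIGHT -> alpha
i=3: L=hotel R=hotel -> agree -> hotel
i=4: L=charlie, R=delta=BASE -> take LEFT -> charlie
i=5: L=bravo, R=india=BASE -> take LEFT -> bravo
i=6: L=foxtrot=BASE, R=bravo -> take RIGHT -> bravo
i=7: L=golf R=golf -> agree -> golf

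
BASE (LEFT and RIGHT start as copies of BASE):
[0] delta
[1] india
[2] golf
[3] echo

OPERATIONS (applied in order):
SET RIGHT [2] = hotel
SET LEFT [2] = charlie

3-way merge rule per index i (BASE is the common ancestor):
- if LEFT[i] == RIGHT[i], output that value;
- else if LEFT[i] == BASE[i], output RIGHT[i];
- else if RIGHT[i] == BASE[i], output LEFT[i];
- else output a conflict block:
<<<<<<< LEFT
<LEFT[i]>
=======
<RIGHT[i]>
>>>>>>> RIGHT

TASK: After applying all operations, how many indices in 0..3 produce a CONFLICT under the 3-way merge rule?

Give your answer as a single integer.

Final LEFT:  [delta, india, charlie, echo]
Final RIGHT: [delta, india, hotel, echo]
i=0: L=delta R=delta -> agree -> delta
i=1: L=india R=india -> agree -> india
i=2: BASE=golf L=charlie R=hotel all differ -> CONFLICT
i=3: L=echo R=echo -> agree -> echo
Conflict count: 1

Answer: 1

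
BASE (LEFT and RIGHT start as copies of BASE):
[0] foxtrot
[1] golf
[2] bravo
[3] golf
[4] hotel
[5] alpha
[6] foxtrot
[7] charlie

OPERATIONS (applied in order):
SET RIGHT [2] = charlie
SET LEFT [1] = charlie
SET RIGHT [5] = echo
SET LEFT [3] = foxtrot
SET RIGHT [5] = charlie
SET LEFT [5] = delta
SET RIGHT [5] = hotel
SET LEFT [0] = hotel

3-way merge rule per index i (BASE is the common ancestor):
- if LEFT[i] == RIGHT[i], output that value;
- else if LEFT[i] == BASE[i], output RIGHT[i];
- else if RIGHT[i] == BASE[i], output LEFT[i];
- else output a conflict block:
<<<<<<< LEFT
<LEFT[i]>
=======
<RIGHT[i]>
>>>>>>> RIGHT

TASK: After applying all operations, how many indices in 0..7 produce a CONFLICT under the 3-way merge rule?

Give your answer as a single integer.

Final LEFT:  [hotel, charlie, bravo, foxtrot, hotel, delta, foxtrot, charlie]
Final RIGHT: [foxtrot, golf, charlie, golf, hotel, hotel, foxtrot, charlie]
i=0: L=hotel, R=foxtrot=BASE -> take LEFT -> hotel
i=1: L=charlie, R=golf=BASE -> take LEFT -> charlie
i=2: L=bravo=BASE, R=charlie -> take RIGHT -> charlie
i=3: L=foxtrot, R=golf=BASE -> take LEFT -> foxtrot
i=4: L=hotel R=hotel -> agree -> hotel
i=5: BASE=alpha L=delta R=hotel all differ -> CONFLICT
i=6: L=foxtrot R=foxtrot -> agree -> foxtrot
i=7: L=charlie R=charlie -> agree -> charlie
Conflict count: 1

Answer: 1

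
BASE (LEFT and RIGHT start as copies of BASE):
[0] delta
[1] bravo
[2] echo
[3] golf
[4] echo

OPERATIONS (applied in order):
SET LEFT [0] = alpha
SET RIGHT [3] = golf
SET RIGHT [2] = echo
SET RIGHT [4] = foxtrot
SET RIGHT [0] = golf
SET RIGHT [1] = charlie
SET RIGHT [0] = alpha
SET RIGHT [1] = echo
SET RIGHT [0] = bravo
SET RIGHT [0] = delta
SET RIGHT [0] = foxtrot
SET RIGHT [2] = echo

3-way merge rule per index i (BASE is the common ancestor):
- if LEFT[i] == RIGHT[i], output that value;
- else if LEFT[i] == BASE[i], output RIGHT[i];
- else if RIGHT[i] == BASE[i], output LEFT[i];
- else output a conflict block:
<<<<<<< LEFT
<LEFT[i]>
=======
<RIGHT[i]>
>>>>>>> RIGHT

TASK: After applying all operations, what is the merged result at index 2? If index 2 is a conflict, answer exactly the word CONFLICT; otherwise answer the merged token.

Answer: echo

Derivation:
Final LEFT:  [alpha, bravo, echo, golf, echo]
Final RIGHT: [foxtrot, echo, echo, golf, foxtrot]
i=0: BASE=delta L=alpha R=foxtrot all differ -> CONFLICT
i=1: L=bravo=BASE, R=echo -> take RIGHT -> echo
i=2: L=echo R=echo -> agree -> echo
i=3: L=golf R=golf -> agree -> golf
i=4: L=echo=BASE, R=foxtrot -> take RIGHT -> foxtrot
Index 2 -> echo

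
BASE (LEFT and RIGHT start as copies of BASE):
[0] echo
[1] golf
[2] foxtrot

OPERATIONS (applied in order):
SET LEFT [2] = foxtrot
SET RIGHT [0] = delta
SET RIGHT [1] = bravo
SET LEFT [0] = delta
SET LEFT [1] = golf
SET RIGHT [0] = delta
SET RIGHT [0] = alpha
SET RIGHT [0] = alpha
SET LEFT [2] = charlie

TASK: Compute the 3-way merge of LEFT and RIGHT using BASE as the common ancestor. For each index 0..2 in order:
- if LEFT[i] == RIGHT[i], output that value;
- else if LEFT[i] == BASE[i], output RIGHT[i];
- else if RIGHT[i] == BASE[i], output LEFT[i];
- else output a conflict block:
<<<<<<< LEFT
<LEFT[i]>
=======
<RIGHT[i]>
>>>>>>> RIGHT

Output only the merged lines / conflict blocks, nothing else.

Final LEFT:  [delta, golf, charlie]
Final RIGHT: [alpha, bravo, foxtrot]
i=0: BASE=echo L=delta R=alpha all differ -> CONFLICT
i=1: L=golf=BASE, R=bravo -> take RIGHT -> bravo
i=2: L=charlie, R=foxtrot=BASE -> take LEFT -> charlie

Answer: <<<<<<< LEFT
delta
=======
alpha
>>>>>>> RIGHT
bravo
charlie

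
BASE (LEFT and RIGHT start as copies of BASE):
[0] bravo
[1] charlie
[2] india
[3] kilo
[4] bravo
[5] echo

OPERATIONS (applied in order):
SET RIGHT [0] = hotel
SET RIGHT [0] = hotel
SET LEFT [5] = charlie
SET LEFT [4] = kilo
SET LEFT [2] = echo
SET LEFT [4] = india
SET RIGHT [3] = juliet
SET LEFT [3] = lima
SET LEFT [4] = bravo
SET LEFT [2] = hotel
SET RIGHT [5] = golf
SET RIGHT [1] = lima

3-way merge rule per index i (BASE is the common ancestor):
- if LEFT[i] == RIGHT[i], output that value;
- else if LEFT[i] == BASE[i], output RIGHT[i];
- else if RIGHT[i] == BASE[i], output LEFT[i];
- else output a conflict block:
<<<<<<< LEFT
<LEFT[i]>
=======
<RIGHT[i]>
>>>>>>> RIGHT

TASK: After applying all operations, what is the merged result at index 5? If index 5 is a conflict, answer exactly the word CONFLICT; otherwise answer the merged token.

Final LEFT:  [bravo, charlie, hotel, lima, bravo, charlie]
Final RIGHT: [hotel, lima, india, juliet, bravo, golf]
i=0: L=bravo=BASE, R=hotel -> take RIGHT -> hotel
i=1: L=charlie=BASE, R=lima -> take RIGHT -> lima
i=2: L=hotel, R=india=BASE -> take LEFT -> hotel
i=3: BASE=kilo L=lima R=juliet all differ -> CONFLICT
i=4: L=bravo R=bravo -> agree -> bravo
i=5: BASE=echo L=charlie R=golf all differ -> CONFLICT
Index 5 -> CONFLICT

Answer: CONFLICT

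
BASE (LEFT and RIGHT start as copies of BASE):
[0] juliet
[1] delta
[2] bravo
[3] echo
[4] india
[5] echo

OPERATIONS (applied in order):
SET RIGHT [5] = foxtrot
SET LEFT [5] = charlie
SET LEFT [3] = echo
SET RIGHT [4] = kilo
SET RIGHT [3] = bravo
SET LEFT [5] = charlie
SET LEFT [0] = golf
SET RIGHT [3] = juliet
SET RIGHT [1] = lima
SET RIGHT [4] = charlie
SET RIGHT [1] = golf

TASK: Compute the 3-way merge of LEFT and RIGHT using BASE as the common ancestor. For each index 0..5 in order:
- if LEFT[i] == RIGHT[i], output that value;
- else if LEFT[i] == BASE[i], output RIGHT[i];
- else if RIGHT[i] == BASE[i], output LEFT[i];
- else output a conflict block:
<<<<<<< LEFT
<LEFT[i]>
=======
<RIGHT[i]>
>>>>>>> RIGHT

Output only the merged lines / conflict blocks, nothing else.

Answer: golf
golf
bravo
juliet
charlie
<<<<<<< LEFT
charlie
=======
foxtrot
>>>>>>> RIGHT

Derivation:
Final LEFT:  [golf, delta, bravo, echo, india, charlie]
Final RIGHT: [juliet, golf, bravo, juliet, charlie, foxtrot]
i=0: L=golf, R=juliet=BASE -> take LEFT -> golf
i=1: L=delta=BASE, R=golf -> take RIGHT -> golf
i=2: L=bravo R=bravo -> agree -> bravo
i=3: L=echo=BASE, R=juliet -> take RIGHT -> juliet
i=4: L=india=BASE, R=charlie -> take RIGHT -> charlie
i=5: BASE=echo L=charlie R=foxtrot all differ -> CONFLICT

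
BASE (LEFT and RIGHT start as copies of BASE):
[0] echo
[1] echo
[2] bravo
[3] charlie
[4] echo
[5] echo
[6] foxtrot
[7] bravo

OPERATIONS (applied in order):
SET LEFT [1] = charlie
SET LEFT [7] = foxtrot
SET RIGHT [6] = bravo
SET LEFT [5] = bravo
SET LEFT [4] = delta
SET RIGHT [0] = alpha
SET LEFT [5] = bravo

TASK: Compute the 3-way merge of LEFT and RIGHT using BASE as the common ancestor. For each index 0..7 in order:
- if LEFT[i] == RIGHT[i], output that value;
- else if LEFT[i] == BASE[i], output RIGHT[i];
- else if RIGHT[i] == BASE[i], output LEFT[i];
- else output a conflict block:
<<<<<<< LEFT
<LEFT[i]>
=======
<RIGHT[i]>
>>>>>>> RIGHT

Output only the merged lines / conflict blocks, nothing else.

Answer: alpha
charlie
bravo
charlie
delta
bravo
bravo
foxtrot

Derivation:
Final LEFT:  [echo, charlie, bravo, charlie, delta, bravo, foxtrot, foxtrot]
Final RIGHT: [alpha, echo, bravo, charlie, echo, echo, bravo, bravo]
i=0: L=echo=BASE, R=alpha -> take RIGHT -> alpha
i=1: L=charlie, R=echo=BASE -> take LEFT -> charlie
i=2: L=bravo R=bravo -> agree -> bravo
i=3: L=charlie R=charlie -> agree -> charlie
i=4: L=delta, R=echo=BASE -> take LEFT -> delta
i=5: L=bravo, R=echo=BASE -> take LEFT -> bravo
i=6: L=foxtrot=BASE, R=bravo -> take RIGHT -> bravo
i=7: L=foxtrot, R=bravo=BASE -> take LEFT -> foxtrot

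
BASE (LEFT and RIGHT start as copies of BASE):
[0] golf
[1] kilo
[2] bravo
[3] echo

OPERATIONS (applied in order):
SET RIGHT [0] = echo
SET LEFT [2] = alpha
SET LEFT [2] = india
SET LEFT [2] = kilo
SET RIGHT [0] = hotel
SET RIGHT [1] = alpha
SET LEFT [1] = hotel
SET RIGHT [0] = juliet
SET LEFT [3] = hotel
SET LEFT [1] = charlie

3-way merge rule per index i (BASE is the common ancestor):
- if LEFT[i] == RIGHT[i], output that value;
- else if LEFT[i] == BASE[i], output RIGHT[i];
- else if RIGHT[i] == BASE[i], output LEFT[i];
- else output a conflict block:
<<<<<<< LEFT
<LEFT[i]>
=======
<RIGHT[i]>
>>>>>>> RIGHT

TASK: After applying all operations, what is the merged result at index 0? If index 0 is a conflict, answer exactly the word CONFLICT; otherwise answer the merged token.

Answer: juliet

Derivation:
Final LEFT:  [golf, charlie, kilo, hotel]
Final RIGHT: [juliet, alpha, bravo, echo]
i=0: L=golf=BASE, R=juliet -> take RIGHT -> juliet
i=1: BASE=kilo L=charlie R=alpha all differ -> CONFLICT
i=2: L=kilo, R=bravo=BASE -> take LEFT -> kilo
i=3: L=hotel, R=echo=BASE -> take LEFT -> hotel
Index 0 -> juliet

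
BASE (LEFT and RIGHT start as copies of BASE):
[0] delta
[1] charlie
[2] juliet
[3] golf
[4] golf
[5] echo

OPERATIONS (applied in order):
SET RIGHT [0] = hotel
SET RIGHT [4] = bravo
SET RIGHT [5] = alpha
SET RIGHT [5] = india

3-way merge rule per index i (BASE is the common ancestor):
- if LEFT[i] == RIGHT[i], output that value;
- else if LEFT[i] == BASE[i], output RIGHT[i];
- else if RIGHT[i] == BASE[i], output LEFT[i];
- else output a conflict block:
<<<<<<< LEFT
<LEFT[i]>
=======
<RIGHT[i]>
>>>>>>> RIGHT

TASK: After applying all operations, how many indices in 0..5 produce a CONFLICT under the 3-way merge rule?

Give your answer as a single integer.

Final LEFT:  [delta, charlie, juliet, golf, golf, echo]
Final RIGHT: [hotel, charlie, juliet, golf, bravo, india]
i=0: L=delta=BASE, R=hotel -> take RIGHT -> hotel
i=1: L=charlie R=charlie -> agree -> charlie
i=2: L=juliet R=juliet -> agree -> juliet
i=3: L=golf R=golf -> agree -> golf
i=4: L=golf=BASE, R=bravo -> take RIGHT -> bravo
i=5: L=echo=BASE, R=india -> take RIGHT -> india
Conflict count: 0

Answer: 0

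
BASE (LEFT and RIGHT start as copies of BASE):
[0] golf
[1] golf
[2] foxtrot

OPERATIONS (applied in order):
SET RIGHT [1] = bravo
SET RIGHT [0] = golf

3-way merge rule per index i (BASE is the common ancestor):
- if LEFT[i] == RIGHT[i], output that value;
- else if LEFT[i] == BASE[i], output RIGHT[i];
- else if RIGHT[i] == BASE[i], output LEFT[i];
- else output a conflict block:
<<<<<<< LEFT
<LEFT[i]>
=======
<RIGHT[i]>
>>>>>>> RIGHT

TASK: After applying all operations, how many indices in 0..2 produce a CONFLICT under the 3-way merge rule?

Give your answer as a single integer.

Answer: 0

Derivation:
Final LEFT:  [golf, golf, foxtrot]
Final RIGHT: [golf, bravo, foxtrot]
i=0: L=golf R=golf -> agree -> golf
i=1: L=golf=BASE, R=bravo -> take RIGHT -> bravo
i=2: L=foxtrot R=foxtrot -> agree -> foxtrot
Conflict count: 0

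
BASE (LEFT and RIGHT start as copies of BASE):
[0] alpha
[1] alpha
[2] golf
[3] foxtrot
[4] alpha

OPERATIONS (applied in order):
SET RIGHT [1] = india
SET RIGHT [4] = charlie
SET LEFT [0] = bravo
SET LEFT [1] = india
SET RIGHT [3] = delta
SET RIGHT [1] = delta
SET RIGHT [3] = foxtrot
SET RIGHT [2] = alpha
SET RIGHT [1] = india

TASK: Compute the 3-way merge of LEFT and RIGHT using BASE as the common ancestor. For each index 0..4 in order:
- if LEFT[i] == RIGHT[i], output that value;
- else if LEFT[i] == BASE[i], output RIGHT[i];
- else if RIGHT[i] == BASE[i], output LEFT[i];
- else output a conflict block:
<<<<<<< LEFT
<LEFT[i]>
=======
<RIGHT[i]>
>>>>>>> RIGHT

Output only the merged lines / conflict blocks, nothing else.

Final LEFT:  [bravo, india, golf, foxtrot, alpha]
Final RIGHT: [alpha, india, alpha, foxtrot, charlie]
i=0: L=bravo, R=alpha=BASE -> take LEFT -> bravo
i=1: L=india R=india -> agree -> india
i=2: L=golf=BASE, R=alpha -> take RIGHT -> alpha
i=3: L=foxtrot R=foxtrot -> agree -> foxtrot
i=4: L=alpha=BASE, R=charlie -> take RIGHT -> charlie

Answer: bravo
india
alpha
foxtrot
charlie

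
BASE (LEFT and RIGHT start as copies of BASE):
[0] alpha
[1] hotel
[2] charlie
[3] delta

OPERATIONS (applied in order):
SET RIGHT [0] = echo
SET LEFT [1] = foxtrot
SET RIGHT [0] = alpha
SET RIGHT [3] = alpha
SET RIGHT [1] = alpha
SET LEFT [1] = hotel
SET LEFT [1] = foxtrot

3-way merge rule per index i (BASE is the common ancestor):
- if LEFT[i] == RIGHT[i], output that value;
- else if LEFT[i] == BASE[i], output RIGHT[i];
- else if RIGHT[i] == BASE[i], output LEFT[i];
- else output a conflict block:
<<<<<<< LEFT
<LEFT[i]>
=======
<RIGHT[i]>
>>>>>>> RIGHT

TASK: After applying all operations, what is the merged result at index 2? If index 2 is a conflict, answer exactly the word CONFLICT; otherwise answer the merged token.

Answer: charlie

Derivation:
Final LEFT:  [alpha, foxtrot, charlie, delta]
Final RIGHT: [alpha, alpha, charlie, alpha]
i=0: L=alpha R=alpha -> agree -> alpha
i=1: BASE=hotel L=foxtrot R=alpha all differ -> CONFLICT
i=2: L=charlie R=charlie -> agree -> charlie
i=3: L=delta=BASE, R=alpha -> take RIGHT -> alpha
Index 2 -> charlie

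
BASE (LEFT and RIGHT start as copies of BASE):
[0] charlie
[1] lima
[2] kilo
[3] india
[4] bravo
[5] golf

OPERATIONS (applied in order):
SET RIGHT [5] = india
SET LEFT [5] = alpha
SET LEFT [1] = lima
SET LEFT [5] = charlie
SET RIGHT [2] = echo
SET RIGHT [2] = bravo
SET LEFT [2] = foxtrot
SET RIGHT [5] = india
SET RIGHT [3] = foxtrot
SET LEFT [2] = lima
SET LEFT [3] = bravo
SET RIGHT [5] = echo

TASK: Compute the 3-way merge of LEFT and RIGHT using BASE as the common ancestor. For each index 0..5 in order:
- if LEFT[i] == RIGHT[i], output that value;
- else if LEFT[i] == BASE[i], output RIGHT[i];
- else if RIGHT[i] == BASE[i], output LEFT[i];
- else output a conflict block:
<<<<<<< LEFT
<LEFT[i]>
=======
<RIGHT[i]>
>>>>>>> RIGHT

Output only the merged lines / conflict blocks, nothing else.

Final LEFT:  [charlie, lima, lima, bravo, bravo, charlie]
Final RIGHT: [charlie, lima, bravo, foxtrot, bravo, echo]
i=0: L=charlie R=charlie -> agree -> charlie
i=1: L=lima R=lima -> agree -> lima
i=2: BASE=kilo L=lima R=bravo all differ -> CONFLICT
i=3: BASE=india L=bravo R=foxtrot all differ -> CONFLICT
i=4: L=bravo R=bravo -> agree -> bravo
i=5: BASE=golf L=charlie R=echo all differ -> CONFLICT

Answer: charlie
lima
<<<<<<< LEFT
lima
=======
bravo
>>>>>>> RIGHT
<<<<<<< LEFT
bravo
=======
foxtrot
>>>>>>> RIGHT
bravo
<<<<<<< LEFT
charlie
=======
echo
>>>>>>> RIGHT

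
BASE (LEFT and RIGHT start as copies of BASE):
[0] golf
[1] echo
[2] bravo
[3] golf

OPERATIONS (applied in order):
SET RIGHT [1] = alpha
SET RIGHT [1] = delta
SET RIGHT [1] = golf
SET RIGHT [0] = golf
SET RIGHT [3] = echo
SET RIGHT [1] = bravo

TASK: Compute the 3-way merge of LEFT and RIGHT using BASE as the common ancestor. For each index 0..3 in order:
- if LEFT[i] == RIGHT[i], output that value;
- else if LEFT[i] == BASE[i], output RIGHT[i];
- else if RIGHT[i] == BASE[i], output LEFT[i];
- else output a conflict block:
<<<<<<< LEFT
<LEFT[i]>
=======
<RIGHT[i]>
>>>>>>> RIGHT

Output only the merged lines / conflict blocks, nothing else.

Final LEFT:  [golf, echo, bravo, golf]
Final RIGHT: [golf, bravo, bravo, echo]
i=0: L=golf R=golf -> agree -> golf
i=1: L=echo=BASE, R=bravo -> take RIGHT -> bravo
i=2: L=bravo R=bravo -> agree -> bravo
i=3: L=golf=BASE, R=echo -> take RIGHT -> echo

Answer: golf
bravo
bravo
echo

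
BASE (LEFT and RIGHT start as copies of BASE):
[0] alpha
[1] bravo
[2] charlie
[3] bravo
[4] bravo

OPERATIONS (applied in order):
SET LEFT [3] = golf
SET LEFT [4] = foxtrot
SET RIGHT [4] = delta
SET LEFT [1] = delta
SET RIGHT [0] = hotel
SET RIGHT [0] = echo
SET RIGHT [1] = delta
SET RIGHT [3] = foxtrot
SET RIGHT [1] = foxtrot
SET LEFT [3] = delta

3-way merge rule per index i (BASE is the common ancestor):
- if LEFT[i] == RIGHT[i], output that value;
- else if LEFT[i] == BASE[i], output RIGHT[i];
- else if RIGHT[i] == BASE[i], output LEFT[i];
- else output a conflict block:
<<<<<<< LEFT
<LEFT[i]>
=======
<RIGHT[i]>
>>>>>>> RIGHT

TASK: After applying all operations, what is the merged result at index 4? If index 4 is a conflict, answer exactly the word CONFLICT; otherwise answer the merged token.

Answer: CONFLICT

Derivation:
Final LEFT:  [alpha, delta, charlie, delta, foxtrot]
Final RIGHT: [echo, foxtrot, charlie, foxtrot, delta]
i=0: L=alpha=BASE, R=echo -> take RIGHT -> echo
i=1: BASE=bravo L=delta R=foxtrot all differ -> CONFLICT
i=2: L=charlie R=charlie -> agree -> charlie
i=3: BASE=bravo L=delta R=foxtrot all differ -> CONFLICT
i=4: BASE=bravo L=foxtrot R=delta all differ -> CONFLICT
Index 4 -> CONFLICT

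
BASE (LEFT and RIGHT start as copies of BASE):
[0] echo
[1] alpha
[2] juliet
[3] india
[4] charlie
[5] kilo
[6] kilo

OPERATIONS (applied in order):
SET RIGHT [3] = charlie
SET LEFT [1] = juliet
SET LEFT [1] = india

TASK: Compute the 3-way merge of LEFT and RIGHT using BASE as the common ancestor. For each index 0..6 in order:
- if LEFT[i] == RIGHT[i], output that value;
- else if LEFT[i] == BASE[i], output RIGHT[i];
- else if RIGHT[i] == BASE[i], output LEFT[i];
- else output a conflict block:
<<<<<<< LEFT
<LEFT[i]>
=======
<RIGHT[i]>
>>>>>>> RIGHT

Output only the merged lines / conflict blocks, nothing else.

Answer: echo
india
juliet
charlie
charlie
kilo
kilo

Derivation:
Final LEFT:  [echo, india, juliet, india, charlie, kilo, kilo]
Final RIGHT: [echo, alpha, juliet, charlie, charlie, kilo, kilo]
i=0: L=echo R=echo -> agree -> echo
i=1: L=india, R=alpha=BASE -> take LEFT -> india
i=2: L=juliet R=juliet -> agree -> juliet
i=3: L=india=BASE, R=charlie -> take RIGHT -> charlie
i=4: L=charlie R=charlie -> agree -> charlie
i=5: L=kilo R=kilo -> agree -> kilo
i=6: L=kilo R=kilo -> agree -> kilo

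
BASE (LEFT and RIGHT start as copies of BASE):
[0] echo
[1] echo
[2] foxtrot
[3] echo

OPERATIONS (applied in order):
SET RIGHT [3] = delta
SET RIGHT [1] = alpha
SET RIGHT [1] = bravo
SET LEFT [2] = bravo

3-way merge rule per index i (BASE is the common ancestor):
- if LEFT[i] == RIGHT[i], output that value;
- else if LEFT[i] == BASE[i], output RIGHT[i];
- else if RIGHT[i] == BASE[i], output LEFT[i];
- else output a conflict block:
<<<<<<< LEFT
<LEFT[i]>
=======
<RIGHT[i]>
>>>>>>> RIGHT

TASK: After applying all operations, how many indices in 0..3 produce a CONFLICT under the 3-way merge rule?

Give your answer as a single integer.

Answer: 0

Derivation:
Final LEFT:  [echo, echo, bravo, echo]
Final RIGHT: [echo, bravo, foxtrot, delta]
i=0: L=echo R=echo -> agree -> echo
i=1: L=echo=BASE, R=bravo -> take RIGHT -> bravo
i=2: L=bravo, R=foxtrot=BASE -> take LEFT -> bravo
i=3: L=echo=BASE, R=delta -> take RIGHT -> delta
Conflict count: 0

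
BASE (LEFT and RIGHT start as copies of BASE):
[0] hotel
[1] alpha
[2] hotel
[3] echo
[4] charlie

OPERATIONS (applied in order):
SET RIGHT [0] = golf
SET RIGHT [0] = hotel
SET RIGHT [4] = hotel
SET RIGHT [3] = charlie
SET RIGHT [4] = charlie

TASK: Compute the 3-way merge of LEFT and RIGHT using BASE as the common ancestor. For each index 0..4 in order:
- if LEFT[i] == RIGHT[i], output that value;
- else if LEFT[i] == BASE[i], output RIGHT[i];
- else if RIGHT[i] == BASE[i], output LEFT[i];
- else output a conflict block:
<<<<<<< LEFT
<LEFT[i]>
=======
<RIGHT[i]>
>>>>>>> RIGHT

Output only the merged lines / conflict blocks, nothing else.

Final LEFT:  [hotel, alpha, hotel, echo, charlie]
Final RIGHT: [hotel, alpha, hotel, charlie, charlie]
i=0: L=hotel R=hotel -> agree -> hotel
i=1: L=alpha R=alpha -> agree -> alpha
i=2: L=hotel R=hotel -> agree -> hotel
i=3: L=echo=BASE, R=charlie -> take RIGHT -> charlie
i=4: L=charlie R=charlie -> agree -> charlie

Answer: hotel
alpha
hotel
charlie
charlie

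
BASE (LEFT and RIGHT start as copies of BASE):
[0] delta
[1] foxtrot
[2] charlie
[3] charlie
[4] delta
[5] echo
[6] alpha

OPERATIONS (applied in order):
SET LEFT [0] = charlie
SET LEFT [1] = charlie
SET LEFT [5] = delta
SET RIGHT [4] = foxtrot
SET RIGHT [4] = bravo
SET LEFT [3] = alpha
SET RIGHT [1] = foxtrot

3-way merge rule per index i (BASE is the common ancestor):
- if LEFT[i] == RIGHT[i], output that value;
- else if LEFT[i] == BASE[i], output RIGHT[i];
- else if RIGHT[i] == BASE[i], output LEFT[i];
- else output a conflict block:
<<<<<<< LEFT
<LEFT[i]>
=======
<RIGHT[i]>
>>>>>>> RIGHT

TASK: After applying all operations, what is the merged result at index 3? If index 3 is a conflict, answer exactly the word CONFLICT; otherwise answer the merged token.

Answer: alpha

Derivation:
Final LEFT:  [charlie, charlie, charlie, alpha, delta, delta, alpha]
Final RIGHT: [delta, foxtrot, charlie, charlie, bravo, echo, alpha]
i=0: L=charlie, R=delta=BASE -> take LEFT -> charlie
i=1: L=charlie, R=foxtrot=BASE -> take LEFT -> charlie
i=2: L=charlie R=charlie -> agree -> charlie
i=3: L=alpha, R=charlie=BASE -> take LEFT -> alpha
i=4: L=delta=BASE, R=bravo -> take RIGHT -> bravo
i=5: L=delta, R=echo=BASE -> take LEFT -> delta
i=6: L=alpha R=alpha -> agree -> alpha
Index 3 -> alpha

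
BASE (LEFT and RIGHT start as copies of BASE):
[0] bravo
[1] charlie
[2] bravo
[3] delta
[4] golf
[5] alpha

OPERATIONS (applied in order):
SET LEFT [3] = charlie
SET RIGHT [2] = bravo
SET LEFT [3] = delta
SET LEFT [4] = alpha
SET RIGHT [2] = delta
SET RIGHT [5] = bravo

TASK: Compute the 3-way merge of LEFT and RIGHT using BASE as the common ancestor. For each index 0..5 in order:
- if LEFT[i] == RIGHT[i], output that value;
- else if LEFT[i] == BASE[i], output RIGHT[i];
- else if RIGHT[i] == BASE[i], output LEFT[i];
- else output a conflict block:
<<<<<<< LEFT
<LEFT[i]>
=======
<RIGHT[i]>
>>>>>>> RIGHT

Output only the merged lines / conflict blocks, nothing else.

Answer: bravo
charlie
delta
delta
alpha
bravo

Derivation:
Final LEFT:  [bravo, charlie, bravo, delta, alpha, alpha]
Final RIGHT: [bravo, charlie, delta, delta, golf, bravo]
i=0: L=bravo R=bravo -> agree -> bravo
i=1: L=charlie R=charlie -> agree -> charlie
i=2: L=bravo=BASE, R=delta -> take RIGHT -> delta
i=3: L=delta R=delta -> agree -> delta
i=4: L=alpha, R=golf=BASE -> take LEFT -> alpha
i=5: L=alpha=BASE, R=bravo -> take RIGHT -> bravo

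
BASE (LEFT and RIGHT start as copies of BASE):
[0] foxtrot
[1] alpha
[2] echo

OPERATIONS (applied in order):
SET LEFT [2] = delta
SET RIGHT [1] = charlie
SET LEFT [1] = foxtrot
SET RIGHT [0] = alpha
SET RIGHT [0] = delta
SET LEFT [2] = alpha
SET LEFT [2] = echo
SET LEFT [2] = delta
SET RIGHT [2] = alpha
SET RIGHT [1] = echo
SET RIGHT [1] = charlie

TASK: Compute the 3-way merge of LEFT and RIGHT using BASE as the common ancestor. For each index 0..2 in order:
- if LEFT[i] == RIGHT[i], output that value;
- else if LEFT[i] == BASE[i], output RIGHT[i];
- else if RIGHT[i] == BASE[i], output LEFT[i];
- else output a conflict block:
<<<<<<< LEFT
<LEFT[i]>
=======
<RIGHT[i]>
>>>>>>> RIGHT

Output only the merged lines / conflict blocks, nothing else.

Answer: delta
<<<<<<< LEFT
foxtrot
=======
charlie
>>>>>>> RIGHT
<<<<<<< LEFT
delta
=======
alpha
>>>>>>> RIGHT

Derivation:
Final LEFT:  [foxtrot, foxtrot, delta]
Final RIGHT: [delta, charlie, alpha]
i=0: L=foxtrot=BASE, R=delta -> take RIGHT -> delta
i=1: BASE=alpha L=foxtrot R=charlie all differ -> CONFLICT
i=2: BASE=echo L=delta R=alpha all differ -> CONFLICT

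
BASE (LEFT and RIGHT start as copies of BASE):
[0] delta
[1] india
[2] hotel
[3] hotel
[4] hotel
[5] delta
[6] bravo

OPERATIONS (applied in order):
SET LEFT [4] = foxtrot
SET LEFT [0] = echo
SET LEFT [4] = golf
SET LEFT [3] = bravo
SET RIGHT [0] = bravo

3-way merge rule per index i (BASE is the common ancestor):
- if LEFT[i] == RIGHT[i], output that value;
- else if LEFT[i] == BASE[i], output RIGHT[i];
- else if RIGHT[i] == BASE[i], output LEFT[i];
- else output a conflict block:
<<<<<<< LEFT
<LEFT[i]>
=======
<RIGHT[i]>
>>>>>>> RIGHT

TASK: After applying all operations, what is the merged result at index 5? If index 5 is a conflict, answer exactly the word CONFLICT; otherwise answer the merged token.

Answer: delta

Derivation:
Final LEFT:  [echo, india, hotel, bravo, golf, delta, bravo]
Final RIGHT: [bravo, india, hotel, hotel, hotel, delta, bravo]
i=0: BASE=delta L=echo R=bravo all differ -> CONFLICT
i=1: L=india R=india -> agree -> india
i=2: L=hotel R=hotel -> agree -> hotel
i=3: L=bravo, R=hotel=BASE -> take LEFT -> bravo
i=4: L=golf, R=hotel=BASE -> take LEFT -> golf
i=5: L=delta R=delta -> agree -> delta
i=6: L=bravo R=bravo -> agree -> bravo
Index 5 -> delta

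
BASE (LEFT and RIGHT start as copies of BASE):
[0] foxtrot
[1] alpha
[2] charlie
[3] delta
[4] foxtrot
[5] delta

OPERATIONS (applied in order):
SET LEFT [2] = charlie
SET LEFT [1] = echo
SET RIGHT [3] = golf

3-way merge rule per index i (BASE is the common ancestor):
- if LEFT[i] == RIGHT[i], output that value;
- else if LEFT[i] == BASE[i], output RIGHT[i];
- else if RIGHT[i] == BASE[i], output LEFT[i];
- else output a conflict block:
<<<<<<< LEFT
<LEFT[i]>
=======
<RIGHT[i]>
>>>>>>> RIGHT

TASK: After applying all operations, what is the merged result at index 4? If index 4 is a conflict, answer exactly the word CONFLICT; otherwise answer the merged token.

Answer: foxtrot

Derivation:
Final LEFT:  [foxtrot, echo, charlie, delta, foxtrot, delta]
Final RIGHT: [foxtrot, alpha, charlie, golf, foxtrot, delta]
i=0: L=foxtrot R=foxtrot -> agree -> foxtrot
i=1: L=echo, R=alpha=BASE -> take LEFT -> echo
i=2: L=charlie R=charlie -> agree -> charlie
i=3: L=delta=BASE, R=golf -> take RIGHT -> golf
i=4: L=foxtrot R=foxtrot -> agree -> foxtrot
i=5: L=delta R=delta -> agree -> delta
Index 4 -> foxtrot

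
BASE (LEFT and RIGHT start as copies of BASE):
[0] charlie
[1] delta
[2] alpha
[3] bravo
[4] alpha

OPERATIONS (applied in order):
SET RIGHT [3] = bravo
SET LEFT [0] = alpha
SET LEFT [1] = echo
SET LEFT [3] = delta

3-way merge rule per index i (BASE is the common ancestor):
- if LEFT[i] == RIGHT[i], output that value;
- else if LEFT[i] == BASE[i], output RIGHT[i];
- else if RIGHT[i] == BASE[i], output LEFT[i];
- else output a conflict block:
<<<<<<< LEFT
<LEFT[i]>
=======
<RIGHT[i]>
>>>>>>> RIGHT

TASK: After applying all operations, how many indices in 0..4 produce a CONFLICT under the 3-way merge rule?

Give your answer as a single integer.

Final LEFT:  [alpha, echo, alpha, delta, alpha]
Final RIGHT: [charlie, delta, alpha, bravo, alpha]
i=0: L=alpha, R=charlie=BASE -> take LEFT -> alpha
i=1: L=echo, R=delta=BASE -> take LEFT -> echo
i=2: L=alpha R=alpha -> agree -> alpha
i=3: L=delta, R=bravo=BASE -> take LEFT -> delta
i=4: L=alpha R=alpha -> agree -> alpha
Conflict count: 0

Answer: 0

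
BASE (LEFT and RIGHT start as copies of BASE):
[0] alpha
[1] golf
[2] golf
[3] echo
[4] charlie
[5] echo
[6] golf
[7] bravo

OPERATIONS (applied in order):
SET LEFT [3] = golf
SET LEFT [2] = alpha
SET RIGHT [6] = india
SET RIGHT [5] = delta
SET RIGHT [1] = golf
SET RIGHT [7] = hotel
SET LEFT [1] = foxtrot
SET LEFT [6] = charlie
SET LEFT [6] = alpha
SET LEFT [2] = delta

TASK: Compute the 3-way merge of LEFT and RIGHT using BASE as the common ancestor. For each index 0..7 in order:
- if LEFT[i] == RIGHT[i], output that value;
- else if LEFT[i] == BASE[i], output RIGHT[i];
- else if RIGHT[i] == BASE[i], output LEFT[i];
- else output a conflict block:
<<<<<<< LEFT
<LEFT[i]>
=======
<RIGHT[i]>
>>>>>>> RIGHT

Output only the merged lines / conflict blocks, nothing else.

Final LEFT:  [alpha, foxtrot, delta, golf, charlie, echo, alpha, bravo]
Final RIGHT: [alpha, golf, golf, echo, charlie, delta, india, hotel]
i=0: L=alpha R=alpha -> agree -> alpha
i=1: L=foxtrot, R=golf=BASE -> take LEFT -> foxtrot
i=2: L=delta, R=golf=BASE -> take LEFT -> delta
i=3: L=golf, R=echo=BASE -> take LEFT -> golf
i=4: L=charlie R=charlie -> agree -> charlie
i=5: L=echo=BASE, R=delta -> take RIGHT -> delta
i=6: BASE=golf L=alpha R=india all differ -> CONFLICT
i=7: L=bravo=BASE, R=hotel -> take RIGHT -> hotel

Answer: alpha
foxtrot
delta
golf
charlie
delta
<<<<<<< LEFT
alpha
=======
india
>>>>>>> RIGHT
hotel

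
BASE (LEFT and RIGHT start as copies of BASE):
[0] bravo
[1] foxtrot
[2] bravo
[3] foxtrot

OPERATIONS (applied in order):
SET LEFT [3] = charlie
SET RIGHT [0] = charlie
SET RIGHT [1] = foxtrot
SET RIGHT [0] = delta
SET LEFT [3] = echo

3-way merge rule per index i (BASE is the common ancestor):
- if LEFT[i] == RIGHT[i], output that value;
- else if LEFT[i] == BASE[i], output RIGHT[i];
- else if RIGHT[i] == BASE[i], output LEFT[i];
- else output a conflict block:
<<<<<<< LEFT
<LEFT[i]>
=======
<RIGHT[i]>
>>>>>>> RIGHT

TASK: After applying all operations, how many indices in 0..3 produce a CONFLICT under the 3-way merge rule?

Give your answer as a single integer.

Final LEFT:  [bravo, foxtrot, bravo, echo]
Final RIGHT: [delta, foxtrot, bravo, foxtrot]
i=0: L=bravo=BASE, R=delta -> take RIGHT -> delta
i=1: L=foxtrot R=foxtrot -> agree -> foxtrot
i=2: L=bravo R=bravo -> agree -> bravo
i=3: L=echo, R=foxtrot=BASE -> take LEFT -> echo
Conflict count: 0

Answer: 0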